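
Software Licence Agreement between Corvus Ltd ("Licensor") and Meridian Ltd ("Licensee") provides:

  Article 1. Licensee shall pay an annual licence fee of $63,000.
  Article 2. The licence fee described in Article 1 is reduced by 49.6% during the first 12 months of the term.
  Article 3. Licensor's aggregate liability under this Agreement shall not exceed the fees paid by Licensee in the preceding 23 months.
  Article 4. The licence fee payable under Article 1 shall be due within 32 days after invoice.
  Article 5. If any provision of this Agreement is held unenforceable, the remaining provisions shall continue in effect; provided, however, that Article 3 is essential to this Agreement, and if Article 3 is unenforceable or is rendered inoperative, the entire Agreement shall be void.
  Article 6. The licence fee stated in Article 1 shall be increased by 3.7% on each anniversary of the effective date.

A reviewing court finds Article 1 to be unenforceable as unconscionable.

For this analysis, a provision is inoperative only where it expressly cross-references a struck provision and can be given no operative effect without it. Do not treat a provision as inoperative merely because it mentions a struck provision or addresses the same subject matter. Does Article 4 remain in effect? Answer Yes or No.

Article 1 is struck. Article 2 operates only by reference to Article 1, so it falls with Article 1. Article 4 does nothing except set the payment deadline for the licence fee by reference to Article 1; with Article 1 gone it has no independent effect and is inoperative. Article 6 operates only by reference to Article 1, so it falls with Article 1. Article 5 makes Article 3 an essential term, but Article 3 is unaffected, so the severability proviso in Article 5 preserves the remaining provisions. That leaves Article 3 and Article 5 in effect. Article 4 is among the inoperative provisions, so the answer is no.

No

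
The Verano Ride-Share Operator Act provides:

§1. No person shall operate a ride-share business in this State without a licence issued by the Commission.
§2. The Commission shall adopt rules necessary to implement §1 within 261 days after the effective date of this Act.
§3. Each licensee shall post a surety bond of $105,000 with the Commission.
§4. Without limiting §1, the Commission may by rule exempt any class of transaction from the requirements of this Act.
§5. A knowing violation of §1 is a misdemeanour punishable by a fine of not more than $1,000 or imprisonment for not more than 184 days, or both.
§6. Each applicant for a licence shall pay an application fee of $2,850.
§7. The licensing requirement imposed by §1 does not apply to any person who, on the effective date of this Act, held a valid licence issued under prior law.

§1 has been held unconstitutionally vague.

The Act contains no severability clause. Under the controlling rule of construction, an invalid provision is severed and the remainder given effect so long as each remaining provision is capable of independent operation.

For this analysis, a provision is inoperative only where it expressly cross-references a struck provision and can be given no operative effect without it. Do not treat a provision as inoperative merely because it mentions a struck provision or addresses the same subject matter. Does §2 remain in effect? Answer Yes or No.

No

§1 is struck. The only function of §2 is the rulemaking mandate for §1, so it cannot stand once §1 is removed. §5 merely fixes the criminal penalty for violating §1; with §1 gone it has nothing to operate on and falls away. §7 merely fixes the grandfather exemption from §1; with §1 gone it has nothing to operate on and falls away. Although §4 refers to §1, its operative terms do not depend on §1, so it remains in effect. Under the stated default rule, only provisions that cannot operate independently fall away; the rest are enforced. That leaves §3, §4, and §6 in effect. §2 is among the inoperative provisions, so the answer is no.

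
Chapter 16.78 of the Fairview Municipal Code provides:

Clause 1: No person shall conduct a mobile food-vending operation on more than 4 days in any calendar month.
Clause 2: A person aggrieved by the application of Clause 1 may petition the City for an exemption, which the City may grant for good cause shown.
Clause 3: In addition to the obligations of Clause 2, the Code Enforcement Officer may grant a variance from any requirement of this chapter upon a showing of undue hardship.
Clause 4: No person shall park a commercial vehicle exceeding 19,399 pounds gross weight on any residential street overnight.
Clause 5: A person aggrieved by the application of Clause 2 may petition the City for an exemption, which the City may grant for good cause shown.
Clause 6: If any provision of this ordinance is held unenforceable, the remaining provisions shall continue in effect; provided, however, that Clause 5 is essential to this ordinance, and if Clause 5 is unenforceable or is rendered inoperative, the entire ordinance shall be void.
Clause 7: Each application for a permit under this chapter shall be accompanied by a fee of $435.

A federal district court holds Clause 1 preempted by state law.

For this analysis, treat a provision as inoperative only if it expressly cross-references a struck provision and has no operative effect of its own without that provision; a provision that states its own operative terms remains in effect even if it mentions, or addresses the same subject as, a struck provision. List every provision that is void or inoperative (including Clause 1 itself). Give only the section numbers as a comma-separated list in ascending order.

Clause 1 is struck. Clause 2 has no operative effect of its own apart from Clause 1 and is therefore inoperative. Clause 5 operates only by reference to Clause 2, so it falls with Clause 2. Clause 6 makes Clause 5 an essential term, and Clause 5 has been rendered inoperative by the cascade; under Clause 6, the entire ordinance is therefore void. No provision of the ordinance survives.

1, 2, 3, 4, 5, 6, 7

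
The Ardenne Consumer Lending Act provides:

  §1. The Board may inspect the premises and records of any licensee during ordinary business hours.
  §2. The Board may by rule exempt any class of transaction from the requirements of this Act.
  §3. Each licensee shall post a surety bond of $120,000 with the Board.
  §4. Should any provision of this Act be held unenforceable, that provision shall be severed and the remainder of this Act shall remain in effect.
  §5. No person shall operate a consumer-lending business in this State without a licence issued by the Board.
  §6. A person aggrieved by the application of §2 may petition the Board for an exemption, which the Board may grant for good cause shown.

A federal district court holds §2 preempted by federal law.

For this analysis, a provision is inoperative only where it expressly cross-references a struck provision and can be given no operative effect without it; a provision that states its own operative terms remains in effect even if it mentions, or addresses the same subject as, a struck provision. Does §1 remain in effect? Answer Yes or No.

Yes

§2 is struck. §6 operates only by reference to §2, so it falls with §2. Under the severability clause in §4, the remaining provisions continue in force. §1, §3, §4, and §5 remain in effect. §1 is among the surviving provisions, so the answer is yes.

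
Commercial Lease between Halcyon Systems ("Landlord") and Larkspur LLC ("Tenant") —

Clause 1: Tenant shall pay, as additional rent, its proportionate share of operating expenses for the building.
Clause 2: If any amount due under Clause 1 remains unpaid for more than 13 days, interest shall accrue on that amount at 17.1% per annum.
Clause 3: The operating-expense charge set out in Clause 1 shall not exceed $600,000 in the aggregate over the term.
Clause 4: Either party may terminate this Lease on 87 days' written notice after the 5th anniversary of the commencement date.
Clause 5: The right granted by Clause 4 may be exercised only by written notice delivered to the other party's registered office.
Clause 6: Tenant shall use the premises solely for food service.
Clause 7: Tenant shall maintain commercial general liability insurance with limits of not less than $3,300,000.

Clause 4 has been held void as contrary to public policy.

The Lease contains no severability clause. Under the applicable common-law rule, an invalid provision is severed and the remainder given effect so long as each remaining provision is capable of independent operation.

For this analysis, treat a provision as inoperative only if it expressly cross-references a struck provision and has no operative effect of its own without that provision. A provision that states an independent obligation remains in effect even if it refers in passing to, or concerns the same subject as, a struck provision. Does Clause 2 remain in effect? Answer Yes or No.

Yes

Clause 4 is struck. Clause 5 operates only by reference to Clause 4, so it falls with Clause 4. Under the stated default rule, only provisions that cannot operate independently fall away; the rest are enforced. That leaves Clause 1, Clause 2, Clause 3, Clause 6, and Clause 7 in effect. Clause 2 is among the surviving provisions, so the answer is yes.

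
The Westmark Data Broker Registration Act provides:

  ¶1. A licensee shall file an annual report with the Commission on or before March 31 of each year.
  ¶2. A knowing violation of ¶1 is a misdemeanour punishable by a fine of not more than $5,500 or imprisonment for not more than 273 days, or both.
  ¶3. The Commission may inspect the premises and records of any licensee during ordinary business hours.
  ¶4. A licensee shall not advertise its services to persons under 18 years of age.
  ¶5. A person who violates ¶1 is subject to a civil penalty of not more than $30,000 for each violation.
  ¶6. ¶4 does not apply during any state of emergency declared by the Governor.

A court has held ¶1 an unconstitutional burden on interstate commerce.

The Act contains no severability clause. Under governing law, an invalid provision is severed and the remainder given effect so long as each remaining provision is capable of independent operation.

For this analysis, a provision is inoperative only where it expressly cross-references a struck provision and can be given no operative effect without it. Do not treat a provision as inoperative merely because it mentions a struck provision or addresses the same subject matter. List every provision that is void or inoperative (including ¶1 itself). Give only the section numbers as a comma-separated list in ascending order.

¶1 is struck. ¶2 merely fixes the criminal penalty for violating ¶1; with ¶1 gone it has nothing to operate on and falls away. ¶5 merely fixes the civil penalty for violating ¶1; with ¶1 gone it has nothing to operate on and falls away. With no severability clause, the stated default rule severs what cannot stand and enforces each remaining provision that can operate on its own. The provisions still in force are ¶3, ¶4, and ¶6.

1, 2, 5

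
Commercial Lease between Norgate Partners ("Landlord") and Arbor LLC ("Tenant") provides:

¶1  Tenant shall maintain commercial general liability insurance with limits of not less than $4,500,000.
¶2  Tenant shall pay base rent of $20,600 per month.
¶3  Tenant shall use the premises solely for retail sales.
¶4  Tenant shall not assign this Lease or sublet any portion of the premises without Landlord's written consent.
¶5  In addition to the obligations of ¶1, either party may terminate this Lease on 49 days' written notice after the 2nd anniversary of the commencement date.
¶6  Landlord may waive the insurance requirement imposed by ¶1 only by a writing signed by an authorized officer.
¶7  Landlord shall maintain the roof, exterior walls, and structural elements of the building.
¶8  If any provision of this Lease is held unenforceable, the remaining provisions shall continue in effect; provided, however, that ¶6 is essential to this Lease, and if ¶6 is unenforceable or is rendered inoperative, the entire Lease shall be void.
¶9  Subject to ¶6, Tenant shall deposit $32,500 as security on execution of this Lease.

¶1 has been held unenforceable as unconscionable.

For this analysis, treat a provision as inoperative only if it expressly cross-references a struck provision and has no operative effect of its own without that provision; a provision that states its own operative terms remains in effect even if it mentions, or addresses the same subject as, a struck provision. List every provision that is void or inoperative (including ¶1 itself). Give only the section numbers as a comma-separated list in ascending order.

¶1 is struck. ¶6 merely fixes the waiver condition for ¶1; with ¶1 gone it has nothing to operate on and falls away. ¶8 makes ¶6 an essential term, and ¶6 has been rendered inoperative by the cascade; under ¶8, the entire Lease is therefore void. No provision of the Lease survives.

1, 2, 3, 4, 5, 6, 7, 8, 9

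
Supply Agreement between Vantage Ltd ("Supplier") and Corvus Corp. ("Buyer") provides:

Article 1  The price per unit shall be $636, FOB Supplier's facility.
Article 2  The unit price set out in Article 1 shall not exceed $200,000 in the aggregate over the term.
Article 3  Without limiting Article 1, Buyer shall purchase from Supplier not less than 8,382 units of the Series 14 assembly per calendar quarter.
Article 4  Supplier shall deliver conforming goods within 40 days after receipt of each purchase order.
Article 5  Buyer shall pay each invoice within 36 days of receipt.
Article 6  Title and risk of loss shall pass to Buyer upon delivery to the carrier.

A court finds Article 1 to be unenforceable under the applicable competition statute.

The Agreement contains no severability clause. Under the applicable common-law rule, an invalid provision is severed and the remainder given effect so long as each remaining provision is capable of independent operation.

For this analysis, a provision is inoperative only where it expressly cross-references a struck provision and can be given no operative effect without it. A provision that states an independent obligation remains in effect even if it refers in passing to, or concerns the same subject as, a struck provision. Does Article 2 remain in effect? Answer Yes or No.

No

Article 1 is struck. Article 2 has no operative effect of its own apart from Article 1 and is therefore inoperative. Although Article 3 refers to Article 1, its operative terms do not depend on Article 1, so it remains in effect. Under the stated default rule, only provisions that cannot operate independently fall away; the rest are enforced. Article 3, Article 4, Article 5, and Article 6 remain in effect. Article 2 is among the inoperative provisions, so the answer is no.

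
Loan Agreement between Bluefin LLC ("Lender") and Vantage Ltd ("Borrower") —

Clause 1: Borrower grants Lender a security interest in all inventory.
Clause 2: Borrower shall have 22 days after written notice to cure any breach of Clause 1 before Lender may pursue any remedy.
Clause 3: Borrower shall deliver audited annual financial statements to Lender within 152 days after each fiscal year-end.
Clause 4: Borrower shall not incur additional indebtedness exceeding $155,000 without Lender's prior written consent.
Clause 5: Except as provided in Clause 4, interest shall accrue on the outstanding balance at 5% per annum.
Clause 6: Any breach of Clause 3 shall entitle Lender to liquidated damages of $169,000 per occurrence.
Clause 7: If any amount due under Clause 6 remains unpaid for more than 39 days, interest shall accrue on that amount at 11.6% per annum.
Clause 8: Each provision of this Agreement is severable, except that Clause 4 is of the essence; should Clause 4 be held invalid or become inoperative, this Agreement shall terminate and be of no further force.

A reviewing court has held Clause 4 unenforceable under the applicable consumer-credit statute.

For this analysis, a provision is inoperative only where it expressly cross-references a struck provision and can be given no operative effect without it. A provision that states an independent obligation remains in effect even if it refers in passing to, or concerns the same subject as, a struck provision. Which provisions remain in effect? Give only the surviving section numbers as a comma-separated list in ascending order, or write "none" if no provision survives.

Clause 4 is struck. Nothing else in the Agreement is defined by reference to Clause 4. Clause 8 makes Clause 4 an essential term, and Clause 4 is the provision held invalid; under Clause 8, the entire Agreement is therefore void. No provision of the Agreement survives.

none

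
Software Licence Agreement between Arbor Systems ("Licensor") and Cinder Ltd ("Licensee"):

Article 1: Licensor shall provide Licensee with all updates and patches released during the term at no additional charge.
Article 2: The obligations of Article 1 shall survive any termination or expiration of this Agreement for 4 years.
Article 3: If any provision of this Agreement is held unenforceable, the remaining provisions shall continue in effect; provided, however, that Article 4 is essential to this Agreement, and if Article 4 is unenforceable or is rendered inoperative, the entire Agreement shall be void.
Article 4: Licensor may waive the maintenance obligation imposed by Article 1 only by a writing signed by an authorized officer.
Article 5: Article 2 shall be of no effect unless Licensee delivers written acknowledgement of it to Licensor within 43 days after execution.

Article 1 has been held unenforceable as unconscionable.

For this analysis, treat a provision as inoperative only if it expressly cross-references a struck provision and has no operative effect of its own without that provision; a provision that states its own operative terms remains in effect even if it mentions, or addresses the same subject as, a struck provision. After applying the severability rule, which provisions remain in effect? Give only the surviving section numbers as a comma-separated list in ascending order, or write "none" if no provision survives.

none

Article 1 is struck. The only function of Article 2 is the survival period for Article 1, so it cannot stand once Article 1 is removed. Article 4 has no operative effect of its own apart from Article 1 and is therefore inoperative. Article 5 operates only by reference to Article 2, so it falls with Article 2. Article 3 makes Article 4 an essential term, and Article 4 has been rendered inoperative by the cascade; under Article 3, the entire Agreement is therefore void. No provision of the Agreement survives.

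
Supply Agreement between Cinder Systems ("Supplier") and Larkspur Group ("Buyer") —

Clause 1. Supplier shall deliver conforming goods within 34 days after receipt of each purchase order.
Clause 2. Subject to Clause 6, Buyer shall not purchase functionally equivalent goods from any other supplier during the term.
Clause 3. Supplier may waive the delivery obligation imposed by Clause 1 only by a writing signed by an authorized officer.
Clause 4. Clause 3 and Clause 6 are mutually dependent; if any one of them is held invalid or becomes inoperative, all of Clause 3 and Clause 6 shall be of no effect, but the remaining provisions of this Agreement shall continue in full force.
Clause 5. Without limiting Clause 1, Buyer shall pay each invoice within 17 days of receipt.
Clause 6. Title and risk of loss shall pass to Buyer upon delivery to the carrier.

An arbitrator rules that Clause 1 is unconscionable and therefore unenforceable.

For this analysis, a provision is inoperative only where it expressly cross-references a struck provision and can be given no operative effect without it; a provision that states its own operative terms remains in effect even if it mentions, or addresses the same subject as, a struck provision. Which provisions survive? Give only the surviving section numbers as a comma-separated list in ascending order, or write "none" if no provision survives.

Clause 1 is struck. Clause 3 merely fixes the waiver condition for Clause 1; with Clause 1 gone it has nothing to operate on and falls away. Clause 5 mentions Clause 1 but its own obligation stands independently of Clause 1, so Clause 5 is not affected. Clause 2 mentions Clause 6 but its own obligation stands independently of Clause 6, so Clause 2 is not affected. Clause 4 declares Clause 3 and Clause 6 mutually dependent; since one of them has fallen, all of them are of no effect. That brings down Clause 6 as well. The remainder continues in force under Clause 4. The provisions still in force are Clause 2, Clause 4, and Clause 5.

2, 4, 5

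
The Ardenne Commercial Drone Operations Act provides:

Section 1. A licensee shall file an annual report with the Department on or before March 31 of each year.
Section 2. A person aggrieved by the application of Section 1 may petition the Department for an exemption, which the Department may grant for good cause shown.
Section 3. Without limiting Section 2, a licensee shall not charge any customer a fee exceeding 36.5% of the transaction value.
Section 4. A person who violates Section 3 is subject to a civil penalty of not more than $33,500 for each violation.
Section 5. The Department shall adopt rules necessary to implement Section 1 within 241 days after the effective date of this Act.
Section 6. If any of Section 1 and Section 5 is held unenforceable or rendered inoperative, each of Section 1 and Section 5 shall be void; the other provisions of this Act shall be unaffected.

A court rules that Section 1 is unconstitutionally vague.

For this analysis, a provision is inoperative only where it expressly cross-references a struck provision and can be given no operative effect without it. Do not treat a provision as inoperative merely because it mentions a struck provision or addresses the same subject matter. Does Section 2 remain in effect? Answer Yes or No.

No

Section 1 is struck. Section 2 operates only by reference to Section 1, so it falls with Section 1. Section 5 has no operative effect of its own apart from Section 1 and is therefore inoperative. Although Section 3 refers to Section 2, its operative terms do not depend on Section 2, so it remains in effect. Section 6 declares Section 1 and Section 5 mutually dependent; since one of them has fallen, all of them are of no effect. The remainder continues in force under Section 6. Section 3, Section 4, and Section 6 remain in effect. Section 2 is among the inoperative provisions, so the answer is no.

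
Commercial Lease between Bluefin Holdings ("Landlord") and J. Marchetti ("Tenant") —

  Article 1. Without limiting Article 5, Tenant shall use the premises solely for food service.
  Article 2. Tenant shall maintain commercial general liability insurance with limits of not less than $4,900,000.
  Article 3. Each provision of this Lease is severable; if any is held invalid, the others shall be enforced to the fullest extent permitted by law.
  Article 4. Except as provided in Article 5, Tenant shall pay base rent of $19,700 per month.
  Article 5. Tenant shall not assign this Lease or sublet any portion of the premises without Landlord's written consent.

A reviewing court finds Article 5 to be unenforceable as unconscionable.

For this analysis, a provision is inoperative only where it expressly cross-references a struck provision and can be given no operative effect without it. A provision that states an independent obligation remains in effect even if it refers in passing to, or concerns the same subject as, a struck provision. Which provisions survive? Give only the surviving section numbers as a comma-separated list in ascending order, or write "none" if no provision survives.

1, 2, 3, 4

Article 5 is struck. Although Article 4 refers to Article 5, its operative terms do not depend on Article 5, so it remains in effect. Although Article 1 refers to Article 5, its operative terms do not depend on Article 5, so it remains in effect. Nothing else in the Lease is defined by reference to Article 5. Article 3 is a severability clause and preserves every provision that can still be given independent effect. That leaves Article 1, Article 2, Article 3, and Article 4 in effect.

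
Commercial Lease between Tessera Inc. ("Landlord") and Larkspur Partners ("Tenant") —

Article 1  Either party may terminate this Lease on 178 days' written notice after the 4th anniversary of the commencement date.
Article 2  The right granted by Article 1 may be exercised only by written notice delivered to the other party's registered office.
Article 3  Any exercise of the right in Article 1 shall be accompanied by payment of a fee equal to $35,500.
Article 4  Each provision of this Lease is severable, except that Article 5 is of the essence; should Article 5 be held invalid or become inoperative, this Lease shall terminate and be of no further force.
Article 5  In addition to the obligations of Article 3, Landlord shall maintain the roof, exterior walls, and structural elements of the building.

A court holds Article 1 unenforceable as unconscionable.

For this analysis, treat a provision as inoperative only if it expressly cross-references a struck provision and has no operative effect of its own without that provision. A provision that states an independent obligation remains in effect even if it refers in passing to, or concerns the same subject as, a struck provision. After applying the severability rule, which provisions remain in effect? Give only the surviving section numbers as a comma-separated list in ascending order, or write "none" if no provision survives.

Article 1 is struck. The only function of Article 2 is the notice requirement for Article 1, so it cannot stand once Article 1 is removed. Article 3 operates only by reference to Article 1, so it falls with Article 1. Although Article 5 refers to Article 3, its operative terms do not depend on Article 3, so it remains in effect. Article 4 makes Article 5 an essential term, but Article 5 is unaffected, so the severability proviso in Article 4 preserves the remaining provisions. That leaves Article 4 and Article 5 in effect.

4, 5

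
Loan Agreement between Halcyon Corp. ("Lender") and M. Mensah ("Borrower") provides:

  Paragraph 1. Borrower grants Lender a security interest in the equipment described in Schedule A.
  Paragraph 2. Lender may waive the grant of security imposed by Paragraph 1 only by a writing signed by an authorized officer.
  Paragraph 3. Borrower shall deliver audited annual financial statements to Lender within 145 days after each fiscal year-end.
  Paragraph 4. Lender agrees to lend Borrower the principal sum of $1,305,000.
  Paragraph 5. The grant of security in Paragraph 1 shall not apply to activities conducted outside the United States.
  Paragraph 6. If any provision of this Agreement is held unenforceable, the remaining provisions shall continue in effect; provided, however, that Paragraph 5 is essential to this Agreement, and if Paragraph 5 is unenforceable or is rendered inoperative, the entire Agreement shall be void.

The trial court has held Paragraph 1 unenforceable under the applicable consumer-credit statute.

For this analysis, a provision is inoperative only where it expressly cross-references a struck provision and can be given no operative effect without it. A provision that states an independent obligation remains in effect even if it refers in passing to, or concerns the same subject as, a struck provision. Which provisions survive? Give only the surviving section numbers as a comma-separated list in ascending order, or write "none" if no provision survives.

Paragraph 1 is struck. The only function of Paragraph 2 is the waiver condition for Paragraph 1, so it cannot stand once Paragraph 1 is removed. Paragraph 5 operates only by reference to Paragraph 1, so it falls with Paragraph 1. Paragraph 6 makes Paragraph 5 an essential term, and Paragraph 5 has been rendered inoperative by the cascade; under Paragraph 6, the entire Agreement is therefore void. No provision of the Agreement survives.

none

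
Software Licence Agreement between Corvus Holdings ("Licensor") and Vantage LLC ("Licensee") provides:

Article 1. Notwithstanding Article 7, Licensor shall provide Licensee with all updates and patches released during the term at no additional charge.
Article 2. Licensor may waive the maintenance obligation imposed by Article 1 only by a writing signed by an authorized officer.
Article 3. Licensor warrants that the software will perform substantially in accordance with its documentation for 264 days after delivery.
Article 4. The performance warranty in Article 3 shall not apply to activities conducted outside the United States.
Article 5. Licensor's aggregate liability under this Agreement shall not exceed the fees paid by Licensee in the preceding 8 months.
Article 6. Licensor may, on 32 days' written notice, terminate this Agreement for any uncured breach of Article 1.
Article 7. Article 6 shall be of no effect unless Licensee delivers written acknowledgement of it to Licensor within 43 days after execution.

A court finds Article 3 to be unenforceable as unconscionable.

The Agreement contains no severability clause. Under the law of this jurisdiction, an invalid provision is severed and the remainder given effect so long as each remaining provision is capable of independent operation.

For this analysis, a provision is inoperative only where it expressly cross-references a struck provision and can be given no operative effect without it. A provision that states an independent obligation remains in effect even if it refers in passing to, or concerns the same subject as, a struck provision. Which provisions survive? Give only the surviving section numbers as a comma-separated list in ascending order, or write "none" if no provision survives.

Article 3 is struck. Article 4 does nothing except set the carve-out from the performance warranty by reference to Article 3; with Article 3 gone it has no independent effect and is inoperative. Under the stated default rule, only provisions that cannot operate independently fall away; the rest are enforced. Article 1, Article 2, Article 5, Article 6, and Article 7 remain in effect.

1, 2, 5, 6, 7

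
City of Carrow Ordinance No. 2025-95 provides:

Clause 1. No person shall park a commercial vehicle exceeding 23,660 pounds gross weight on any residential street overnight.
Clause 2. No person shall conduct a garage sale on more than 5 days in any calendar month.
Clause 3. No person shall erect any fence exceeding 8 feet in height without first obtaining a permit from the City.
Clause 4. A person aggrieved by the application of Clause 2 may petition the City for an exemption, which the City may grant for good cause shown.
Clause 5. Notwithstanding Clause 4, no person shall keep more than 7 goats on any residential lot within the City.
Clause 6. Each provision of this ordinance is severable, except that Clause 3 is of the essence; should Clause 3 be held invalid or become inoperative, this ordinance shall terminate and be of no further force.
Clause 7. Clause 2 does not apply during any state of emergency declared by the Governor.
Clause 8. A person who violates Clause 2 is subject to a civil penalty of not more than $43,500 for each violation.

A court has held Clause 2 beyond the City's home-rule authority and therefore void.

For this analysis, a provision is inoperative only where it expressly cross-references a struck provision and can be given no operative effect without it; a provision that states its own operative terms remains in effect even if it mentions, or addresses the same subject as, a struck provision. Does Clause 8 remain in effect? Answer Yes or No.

No

Clause 2 is struck. Clause 4 operates only by reference to Clause 2, so it falls with Clause 2. Clause 7 operates only by reference to Clause 2, so it falls with Clause 2. Clause 8 has no operative effect of its own apart from Clause 2 and is therefore inoperative. Although Clause 5 refers to Clause 4, its operative terms do not depend on Clause 4, so it remains in effect. Clause 6 makes Clause 3 an essential term, but Clause 3 is unaffected, so the severability proviso in Clause 6 preserves the remaining provisions. That leaves Clause 1, Clause 3, Clause 5, and Clause 6 in effect. Clause 8 is among the inoperative provisions, so the answer is no.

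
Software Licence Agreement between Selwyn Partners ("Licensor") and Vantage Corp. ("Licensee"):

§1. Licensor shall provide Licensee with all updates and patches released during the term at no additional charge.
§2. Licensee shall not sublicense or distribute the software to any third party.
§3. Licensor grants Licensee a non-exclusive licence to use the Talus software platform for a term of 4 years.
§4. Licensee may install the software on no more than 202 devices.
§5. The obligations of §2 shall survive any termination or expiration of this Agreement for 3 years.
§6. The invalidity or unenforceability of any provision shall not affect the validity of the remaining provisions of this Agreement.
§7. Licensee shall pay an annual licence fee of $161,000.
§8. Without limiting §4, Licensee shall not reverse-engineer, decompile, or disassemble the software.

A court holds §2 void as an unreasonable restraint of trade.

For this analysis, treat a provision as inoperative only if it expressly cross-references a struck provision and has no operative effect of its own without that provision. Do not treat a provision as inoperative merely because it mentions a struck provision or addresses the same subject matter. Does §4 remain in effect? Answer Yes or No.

§2 is struck. §5 merely fixes the survival period for §2; with §2 gone it has nothing to operate on and falls away. Under the severability clause in §6, the remaining provisions continue in force. That leaves §1, §3, §4, §6, §7, and §8 in effect. §4 is among the surviving provisions, so the answer is yes.

Yes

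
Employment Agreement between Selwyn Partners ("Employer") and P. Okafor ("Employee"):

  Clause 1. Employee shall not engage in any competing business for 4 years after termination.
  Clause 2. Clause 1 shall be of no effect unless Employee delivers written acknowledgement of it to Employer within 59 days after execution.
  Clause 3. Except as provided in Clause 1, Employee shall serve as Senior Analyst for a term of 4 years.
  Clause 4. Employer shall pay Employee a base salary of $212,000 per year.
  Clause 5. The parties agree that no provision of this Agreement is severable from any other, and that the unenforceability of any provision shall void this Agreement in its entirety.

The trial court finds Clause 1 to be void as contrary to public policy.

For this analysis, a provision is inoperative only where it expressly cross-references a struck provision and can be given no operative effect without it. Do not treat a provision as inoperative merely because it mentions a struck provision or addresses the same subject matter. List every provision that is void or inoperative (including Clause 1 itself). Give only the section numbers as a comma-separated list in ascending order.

1, 2, 3, 4, 5

Clause 1 is struck. Clause 2 operates only by reference to Clause 1, so it falls with Clause 1. Clause 5 provides that the Agreement is not severable, so the invalidity of any one provision voids the entire Agreement. No provision of the Agreement survives.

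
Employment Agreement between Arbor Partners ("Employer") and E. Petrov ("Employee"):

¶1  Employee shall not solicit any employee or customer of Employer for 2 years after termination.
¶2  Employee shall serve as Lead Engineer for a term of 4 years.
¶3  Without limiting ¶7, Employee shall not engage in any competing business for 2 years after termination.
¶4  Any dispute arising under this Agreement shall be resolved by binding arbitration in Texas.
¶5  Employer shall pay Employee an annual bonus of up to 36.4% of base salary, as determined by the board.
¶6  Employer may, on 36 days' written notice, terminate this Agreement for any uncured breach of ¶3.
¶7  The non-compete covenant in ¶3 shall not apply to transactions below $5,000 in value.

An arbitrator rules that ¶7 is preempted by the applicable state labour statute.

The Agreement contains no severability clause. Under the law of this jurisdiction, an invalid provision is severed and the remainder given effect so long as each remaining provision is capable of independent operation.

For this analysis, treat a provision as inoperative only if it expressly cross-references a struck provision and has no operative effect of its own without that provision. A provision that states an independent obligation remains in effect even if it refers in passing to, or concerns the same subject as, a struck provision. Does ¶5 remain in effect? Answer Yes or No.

¶7 is struck. Although ¶3 refers to ¶7, its operative terms do not depend on ¶7, so it remains in effect. No other provision's operative terms depend on ¶7. With no severability clause, the stated default rule severs what cannot stand and enforces each remaining provision that can operate on its own. That leaves ¶1, ¶2, ¶3, ¶4, ¶5, and ¶6 in effect. ¶5 is among the surviving provisions, so the answer is yes.

Yes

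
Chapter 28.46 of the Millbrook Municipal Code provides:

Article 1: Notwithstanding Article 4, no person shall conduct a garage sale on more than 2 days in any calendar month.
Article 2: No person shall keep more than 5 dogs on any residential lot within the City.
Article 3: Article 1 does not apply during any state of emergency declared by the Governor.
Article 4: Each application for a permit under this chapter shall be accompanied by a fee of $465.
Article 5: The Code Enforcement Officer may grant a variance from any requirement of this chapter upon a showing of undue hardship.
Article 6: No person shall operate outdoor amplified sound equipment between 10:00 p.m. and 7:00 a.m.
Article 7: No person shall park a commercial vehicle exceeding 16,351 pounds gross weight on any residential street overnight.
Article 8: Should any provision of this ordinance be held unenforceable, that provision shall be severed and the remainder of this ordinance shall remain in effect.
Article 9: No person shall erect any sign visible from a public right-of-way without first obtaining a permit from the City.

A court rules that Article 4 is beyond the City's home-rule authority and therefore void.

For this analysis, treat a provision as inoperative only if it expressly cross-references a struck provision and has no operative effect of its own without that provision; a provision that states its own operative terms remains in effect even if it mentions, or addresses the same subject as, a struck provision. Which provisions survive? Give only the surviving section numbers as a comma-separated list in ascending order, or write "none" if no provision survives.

Article 4 is struck. Article 1 mentions Article 4 but its own obligation stands independently of Article 4, so Article 1 is not affected. No other provision's operative terms depend on Article 4. Under the severability clause in Article 8, the remaining provisions continue in force. Article 1, Article 2, Article 3, Article 5, Article 6, Article 7, Article 8, and Article 9 remain in effect.

1, 2, 3, 5, 6, 7, 8, 9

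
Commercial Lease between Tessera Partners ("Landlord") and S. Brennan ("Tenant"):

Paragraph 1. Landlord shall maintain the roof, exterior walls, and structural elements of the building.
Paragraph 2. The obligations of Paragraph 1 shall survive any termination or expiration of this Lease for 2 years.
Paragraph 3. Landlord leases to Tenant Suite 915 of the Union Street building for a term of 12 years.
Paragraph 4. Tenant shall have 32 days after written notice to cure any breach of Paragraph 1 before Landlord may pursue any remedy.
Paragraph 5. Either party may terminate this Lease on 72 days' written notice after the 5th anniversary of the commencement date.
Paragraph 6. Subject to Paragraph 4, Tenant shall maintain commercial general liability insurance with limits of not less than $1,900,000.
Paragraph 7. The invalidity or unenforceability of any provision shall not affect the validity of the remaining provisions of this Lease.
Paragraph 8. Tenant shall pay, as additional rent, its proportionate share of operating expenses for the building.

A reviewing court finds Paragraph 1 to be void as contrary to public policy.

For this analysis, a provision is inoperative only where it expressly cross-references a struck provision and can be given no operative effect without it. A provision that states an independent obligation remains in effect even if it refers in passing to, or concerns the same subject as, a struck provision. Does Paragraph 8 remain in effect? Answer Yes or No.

Paragraph 1 is struck. Paragraph 2 has no operative effect of its own apart from Paragraph 1 and is therefore inoperative. The only function of Paragraph 4 is the cure period for breach of Paragraph 1, so it cannot stand once Paragraph 1 is removed. Paragraph 6 mentions Paragraph 4 but its own obligation stands independently of Paragraph 4, so Paragraph 6 is not affected. Under the severability clause in Paragraph 7, the remaining provisions continue in force. Paragraph 3, Paragraph 5, Paragraph 6, Paragraph 7, and Paragraph 8 remain in effect. Paragraph 8 is among the surviving provisions, so the answer is yes.

Yes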